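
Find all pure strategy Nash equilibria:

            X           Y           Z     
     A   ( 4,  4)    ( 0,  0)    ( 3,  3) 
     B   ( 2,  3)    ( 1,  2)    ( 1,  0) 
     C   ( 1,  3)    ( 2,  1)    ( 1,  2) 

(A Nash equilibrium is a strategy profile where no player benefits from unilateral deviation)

Nash equilibrium: (A, X)

Work:
Best responses:
  P1 vs X: payoffs [4, 2, 1] → best response A (payoff 4)
  P1 vs Y: payoffs [0, 1, 2] → best response C (payoff 2)
  P1 vs Z: payoffs [3, 1, 1] → best response A (payoff 3)
  P2 vs A: payoffs [4, 0, 3] → best response X (payoff 4)
  P2 vs B: payoffs [3, 2, 0] → best response X (payoff 3)
  P2 vs C: payoffs [3, 1, 2] → best response X (payoff 3)
Mutual best responses: (A,X) → Nash equilibria.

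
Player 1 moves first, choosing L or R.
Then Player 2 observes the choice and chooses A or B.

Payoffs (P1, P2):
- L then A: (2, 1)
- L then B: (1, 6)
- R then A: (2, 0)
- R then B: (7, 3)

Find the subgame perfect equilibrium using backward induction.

P1 plays R, P2 plays B after L and B after R; Payoff (7, 3)

Work:
Backward induction:
After L: P2 chooses B → P1 gets 1
After R: P2 chooses B → P1 gets 7
P1 chooses R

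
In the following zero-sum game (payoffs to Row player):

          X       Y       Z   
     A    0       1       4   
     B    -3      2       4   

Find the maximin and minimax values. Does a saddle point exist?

Maximin = 0, Minimax = 0, Saddle: True

Work:
Row minimums: [0, -3] → maximin = 0
Column maximums: [0, 2, 4] → minimax = 0
Saddle point exists! Game value = 0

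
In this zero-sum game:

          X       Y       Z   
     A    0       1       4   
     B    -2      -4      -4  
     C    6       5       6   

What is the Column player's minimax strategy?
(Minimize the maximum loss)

Column should play Y, value = 5

Work:
Column player minimizes Row's maximum payoff:
Column X: max payoff to Row = 6
Column Y: max payoff to Row = 5
Column Z: max payoff to Row = 6
Minimum is 5, achieved by column Y.
Minimax strategy: Y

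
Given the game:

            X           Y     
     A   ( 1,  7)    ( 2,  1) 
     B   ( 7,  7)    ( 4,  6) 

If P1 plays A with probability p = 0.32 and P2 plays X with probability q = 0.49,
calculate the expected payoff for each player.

E[P1] = 4.2028, E[P2] = 5.674

Work:
E[P1] = p·q·π₁(A,X) + p·(1-q)·π₁(A,Y) + (1-p)·q·π₁(B,X) + (1-p)·(1-q)·π₁(B,Y)
= 0.32·0.49·1 + 0.32·0.51·2 + 0.68·0.49·7 + 0.68·0.51·4
= 4.2028

E[P2] = 5.674 (similar calculation)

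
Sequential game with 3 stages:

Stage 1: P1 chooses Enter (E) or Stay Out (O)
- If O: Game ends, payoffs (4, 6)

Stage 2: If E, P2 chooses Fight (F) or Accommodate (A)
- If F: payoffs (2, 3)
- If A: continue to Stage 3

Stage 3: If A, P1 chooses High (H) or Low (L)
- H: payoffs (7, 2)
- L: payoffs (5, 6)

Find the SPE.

SPE: (O, F, H); Outcome (4, 6)

Work:
Stage 3: P1 chooses H (7 vs 5)
Stage 2: P2: F->3, A->2 (anticipating H). Choose F
Stage 1: P1: O->4, E->2 (anticipating F, H). Choose O
SPE path: O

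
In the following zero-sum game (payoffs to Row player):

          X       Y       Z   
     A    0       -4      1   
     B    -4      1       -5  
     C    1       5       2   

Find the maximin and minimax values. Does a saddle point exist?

Maximin = 1, Minimax = 1, Saddle: True

Work:
Row minimums: [-4, -5, 1] → maximin = 1
Column maximums: [1, 5, 2] → minimax = 1
Saddle point exists! Game value = 1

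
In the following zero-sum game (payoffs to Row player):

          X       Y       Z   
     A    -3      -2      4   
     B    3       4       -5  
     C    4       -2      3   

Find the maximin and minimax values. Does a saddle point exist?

Maximin = -2, Minimax = 4, Saddle: False

Work:
Row minimums: [-3, -5, -2] → maximin = -2
Column maximums: [4, 4, 4] → minimax = 4
No saddle point (maximin ≠ minimax). Mixed strategy needed.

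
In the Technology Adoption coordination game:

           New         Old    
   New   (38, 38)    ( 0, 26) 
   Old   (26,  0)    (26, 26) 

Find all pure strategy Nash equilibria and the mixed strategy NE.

Pure NE: (New, New) and (Old, Old); Mixed NE: p = 0.6842, q = 0.6842

Work:
Check pure NE:
(New, New): (38, 38) - no unilateral deviation beneficial
(Old, Old): (26, 26) - no unilateral deviation beneficial
Mixed NE: P1 plays New with p = 0.6842, P2 plays New with q = 0.6842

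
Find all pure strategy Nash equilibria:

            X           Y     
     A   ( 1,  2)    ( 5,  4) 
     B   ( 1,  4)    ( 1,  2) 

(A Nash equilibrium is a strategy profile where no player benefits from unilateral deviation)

Nash equilibrium: (A, Y), (B, X)

Work:
Best responses:
  P1 vs X: payoffs [1, 1] → best response A/B (payoff 1)
  P1 vs Y: payoffs [5, 1] → best response A (payoff 5)
  P2 vs A: payoffs [2, 4] → best response Y (payoff 4)
  P2 vs B: payoffs [4, 2] → best response X (payoff 4)
Mutual best responses: (A,Y), (B,X) → Nash equilibria.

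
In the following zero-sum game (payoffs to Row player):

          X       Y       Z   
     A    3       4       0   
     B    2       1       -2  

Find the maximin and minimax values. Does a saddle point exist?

Maximin = 0, Minimax = 0, Saddle: True

Work:
Row minimums: [0, -2] → maximin = 0
Column maximums: [3, 4, 0] → minimax = 0
Saddle point exists! Game value = 0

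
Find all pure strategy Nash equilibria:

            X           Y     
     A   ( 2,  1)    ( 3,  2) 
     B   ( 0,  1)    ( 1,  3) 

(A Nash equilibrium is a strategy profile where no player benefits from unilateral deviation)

Nash equilibrium: (A, Y)

Work:
Best responses:
  P1 vs X: payoffs [2, 0] → best response A (payoff 2)
  P1 vs Y: payoffs [3, 1] → best response A (payoff 3)
  P2 vs A: payoffs [1, 2] → best response Y (payoff 2)
  P2 vs B: payoffs [1, 3] → best response Y (payoff 3)
Mutual best responses: (A,Y) → Nash equilibria.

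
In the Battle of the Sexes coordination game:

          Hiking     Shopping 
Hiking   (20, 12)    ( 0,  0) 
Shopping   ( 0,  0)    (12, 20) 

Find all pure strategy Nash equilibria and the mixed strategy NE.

Pure NE: (Hiking, Hiking) and (Shopping, Shopping); Mixed NE: p = 0.625, q = 0.375

Work:
Check pure NE:
(Hiking, Hiking): (20, 12) - no unilateral deviation beneficial
(Shopping, Shopping): (12, 20) - no unilateral deviation beneficial
Mixed NE: P1 plays Hiking with p = 0.625, P2 plays Hiking with q = 0.375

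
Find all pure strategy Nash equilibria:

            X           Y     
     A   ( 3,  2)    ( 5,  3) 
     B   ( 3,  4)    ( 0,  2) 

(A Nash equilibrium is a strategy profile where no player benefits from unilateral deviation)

Nash equilibrium: (A, Y), (B, X)

Work:
Best responses:
  P1 vs X: payoffs [3, 3] → best response A/B (payoff 3)
  P1 vs Y: payoffs [5, 0] → best response A (payoff 5)
  P2 vs A: payoffs [2, 3] → best response Y (payoff 3)
  P2 vs B: payoffs [4, 2] → best response X (payoff 4)
Mutual best responses: (A,Y), (B,X) → Nash equilibria.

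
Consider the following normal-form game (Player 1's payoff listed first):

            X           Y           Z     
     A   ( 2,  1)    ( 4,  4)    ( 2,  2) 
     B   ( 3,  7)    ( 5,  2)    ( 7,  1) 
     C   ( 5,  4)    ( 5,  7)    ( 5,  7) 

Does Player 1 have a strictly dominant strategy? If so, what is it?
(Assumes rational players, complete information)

No strictly dominant strategy exists for Player 1

Work:
A strategy strictly dominates another if it gives a strictly higher payoff against every opponent action. Compare each pair of P1's strategies column-by-column:
  A vs B: [2 vs 3, 4 vs 5, 2 vs 7] → A does not strictly dominate B (column X: 2 ≤ 3)
  A vs C: [2 vs 5, 4 vs 5, 2 vs 5] → A does not strictly dominate C (column X: 2 ≤ 5)
  B vs A: [3 vs 2, 5 vs 4, 7 vs 2] → B strictly dominates A
  B vs C: [3 vs 5, 5 vs 5, 7 vs 5] → B does not strictly dominate C (column X: 3 ≤ 5)
  C vs A: [5 vs 2, 5 vs 4, 5 vs 2] → C strictly dominates A
  C vs B: [5 vs 3, 5 vs 5, 5 vs 7] → C does not strictly dominate B (column Y: 5 ≤ 5)
No single strategy strictly dominates all others → no strictly dominant strategy.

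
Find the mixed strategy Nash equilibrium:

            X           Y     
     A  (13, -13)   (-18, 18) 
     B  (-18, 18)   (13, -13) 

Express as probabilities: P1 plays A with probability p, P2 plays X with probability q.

p = 0.5, q = 0.5

Work:
Find probabilities that make opponent indifferent:
P2 chooses q to make P1 indifferent between A and B
P1 chooses p to make P2 indifferent between X and Y
Mixed NE: P1 plays (A: 0.5, B: 0.5), P2 plays (X: 0.5, Y: 0.5)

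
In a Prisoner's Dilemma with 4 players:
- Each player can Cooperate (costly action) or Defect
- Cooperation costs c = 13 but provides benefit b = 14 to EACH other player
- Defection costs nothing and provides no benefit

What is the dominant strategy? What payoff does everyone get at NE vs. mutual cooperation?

Dominant: Defect; NE payoff = 0; Coop payoff = 29

Work:
Defect dominates (saves cost c = 13, benefit to others is external)
NE: All defect → everyone gets 0
If all cooperate: each receives (3)×14 - 13 = 29
Social dilemma: 29 > 0 but NE gives 0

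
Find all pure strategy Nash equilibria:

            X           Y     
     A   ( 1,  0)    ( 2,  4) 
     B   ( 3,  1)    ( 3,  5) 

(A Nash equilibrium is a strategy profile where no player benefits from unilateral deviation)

Nash equilibrium: (B, Y)

Work:
Best responses:
  P1 vs X: payoffs [1, 3] → best response B (payoff 3)
  P1 vs Y: payoffs [2, 3] → best response B (payoff 3)
  P2 vs A: payoffs [0, 4] → best response Y (payoff 4)
  P2 vs B: payoffs [1, 5] → best response Y (payoff 5)
Mutual best responses: (B,Y) → Nash equilibria.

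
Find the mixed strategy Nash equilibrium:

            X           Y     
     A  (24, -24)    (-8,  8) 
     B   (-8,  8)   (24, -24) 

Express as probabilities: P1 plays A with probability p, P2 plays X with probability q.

p = 0.5, q = 0.5

Work:
Find probabilities that make opponent indifferent:
P2 chooses q to make P1 indifferent between A and B
P1 chooses p to make P2 indifferent between X and Y
Mixed NE: P1 plays (A: 0.5, B: 0.5), P2 plays (X: 0.5, Y: 0.5)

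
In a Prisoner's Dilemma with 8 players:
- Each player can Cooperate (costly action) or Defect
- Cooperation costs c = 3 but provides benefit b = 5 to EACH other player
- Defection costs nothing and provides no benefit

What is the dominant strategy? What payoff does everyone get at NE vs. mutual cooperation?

Dominant: Defect; NE payoff = 0; Coop payoff = 32

Work:
Defect dominates (saves cost c = 3, benefit to others is external)
NE: All defect → everyone gets 0
If all cooperate: each receives (7)×5 - 3 = 32
Social dilemma: 32 > 0 but NE gives 0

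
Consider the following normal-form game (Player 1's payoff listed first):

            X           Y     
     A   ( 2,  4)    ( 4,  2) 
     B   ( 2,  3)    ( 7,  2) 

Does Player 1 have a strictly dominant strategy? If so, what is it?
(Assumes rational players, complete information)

No strictly dominant strategy exists for Player 1

Work:
A strategy strictly dominates another if it gives a strictly higher payoff against every opponent action. Compare each pair of P1's strategies column-by-column:
  A vs B: [2 vs 2, 4 vs 7] → A does not strictly dominate B (column X: 2 ≤ 2)
  B vs A: [2 vs 2, 7 vs 4] → B does not strictly dominate A (column X: 2 ≤ 2)
No single strategy strictly dominates all others → no strictly dominant strategy.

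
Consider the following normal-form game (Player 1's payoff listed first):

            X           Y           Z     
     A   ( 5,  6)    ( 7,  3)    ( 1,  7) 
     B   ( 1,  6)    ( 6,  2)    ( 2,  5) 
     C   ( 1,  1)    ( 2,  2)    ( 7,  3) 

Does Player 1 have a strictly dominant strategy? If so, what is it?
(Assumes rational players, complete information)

No strictly dominant strategy exists for Player 1

Work:
A strategy strictly dominates another if it gives a strictly higher payoff against every opponent action. Compare each pair of P1's strategies column-by-column:
  A vs B: [5 vs 1, 7 vs 6, 1 vs 2] → A does not strictly dominate B (column Z: 1 ≤ 2)
  A vs C: [5 vs 1, 7 vs 2, 1 vs 7] → A does not strictly dominate C (column Z: 1 ≤ 7)
  B vs A: [1 vs 5, 6 vs 7, 2 vs 1] → B does not strictly dominate A (column X: 1 ≤ 5)
  B vs C: [1 vs 1, 6 vs 2, 2 vs 7] → B does not strictly dominate C (column X: 1 ≤ 1)
  C vs A: [1 vs 5, 2 vs 7, 7 vs 1] → C does not strictly dominate A (column X: 1 ≤ 5)
  C vs B: [1 vs 1, 2 vs 6, 7 vs 2] → C does not strictly dominate B (column X: 1 ≤ 1)
No single strategy strictly dominates all others → no strictly dominant strategy.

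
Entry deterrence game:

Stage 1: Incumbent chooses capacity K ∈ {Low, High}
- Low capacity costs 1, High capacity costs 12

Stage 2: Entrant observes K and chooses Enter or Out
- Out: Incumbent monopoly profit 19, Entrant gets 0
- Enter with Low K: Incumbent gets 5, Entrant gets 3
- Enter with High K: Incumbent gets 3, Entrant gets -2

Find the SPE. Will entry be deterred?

SPE: (High, Enter|Low, Out|High); Entry deterred. Incumbent net profit = 7

Work:
After Low K: Entrant enters (3 > 0)
After High K: Entrant stays out (-2 < 0)
Incumbent: Low → 5−1=4, High → 19−12=7
Incumbent chooses High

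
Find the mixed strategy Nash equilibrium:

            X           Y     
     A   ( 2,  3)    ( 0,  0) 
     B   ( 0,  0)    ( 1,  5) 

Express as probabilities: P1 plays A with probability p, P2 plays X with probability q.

p = 0.625, q = 0.3333

Work:
Find probabilities that make opponent indifferent:
P2 chooses q to make P1 indifferent between A and B
P1 chooses p to make P2 indifferent between X and Y
Mixed NE: P1 plays (A: 0.625, B: 0.375), P2 plays (X: 0.3333, Y: 0.6667)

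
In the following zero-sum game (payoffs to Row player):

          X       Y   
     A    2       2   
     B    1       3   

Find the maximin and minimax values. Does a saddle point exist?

Maximin = 2, Minimax = 2, Saddle: True

Work:
Row minimums: [2, 1] → maximin = 2
Column maximums: [2, 3] → minimax = 2
Saddle point exists! Game value = 2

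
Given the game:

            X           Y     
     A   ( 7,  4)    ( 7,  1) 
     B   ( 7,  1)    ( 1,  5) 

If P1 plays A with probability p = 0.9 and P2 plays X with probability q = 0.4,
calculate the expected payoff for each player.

E[P1] = 6.64, E[P2] = 2.32

Work:
E[P1] = p·q·π₁(A,X) + p·(1-q)·π₁(A,Y) + (1-p)·q·π₁(B,X) + (1-p)·(1-q)·π₁(B,Y)
= 0.9·0.4·7 + 0.9·0.6·7 + 0.1·0.4·7 + 0.1·0.6·1
= 6.64

E[P2] = 2.32 (similar calculation)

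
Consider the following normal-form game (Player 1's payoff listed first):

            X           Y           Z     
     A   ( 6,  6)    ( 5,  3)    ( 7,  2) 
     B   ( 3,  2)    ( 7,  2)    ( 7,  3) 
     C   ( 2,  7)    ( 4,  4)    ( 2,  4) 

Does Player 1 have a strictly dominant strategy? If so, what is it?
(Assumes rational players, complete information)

No strictly dominant strategy exists for Player 1

Work:
A strategy strictly dominates another if it gives a strictly higher payoff against every opponent action. Compare each pair of P1's strategies column-by-column:
  A vs B: [6 vs 3, 5 vs 7, 7 vs 7] → A does not strictly dominate B (column Y: 5 ≤ 7)
  A vs C: [6 vs 2, 5 vs 4, 7 vs 2] → A strictly dominates C
  B vs A: [3 vs 6, 7 vs 5, 7 vs 7] → B does not strictly dominate A (column X: 3 ≤ 6)
  B vs C: [3 vs 2, 7 vs 4, 7 vs 2] → B strictly dominates C
  C vs A: [2 vs 6, 4 vs 5, 2 vs 7] → C does not strictly dominate A (column X: 2 ≤ 6)
  C vs B: [2 vs 3, 4 vs 7, 2 vs 7] → C does not strictly dominate B (column X: 2 ≤ 3)
No single strategy strictly dominates all others → no strictly dominant strategy.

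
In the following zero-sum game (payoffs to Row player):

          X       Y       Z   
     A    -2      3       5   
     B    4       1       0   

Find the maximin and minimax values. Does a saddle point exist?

Maximin = 0, Minimax = 3, Saddle: False

Work:
Row minimums: [-2, 0] → maximin = 0
Column maximums: [4, 3, 5] → minimax = 3
No saddle point (maximin ≠ minimax). Mixed strategy needed.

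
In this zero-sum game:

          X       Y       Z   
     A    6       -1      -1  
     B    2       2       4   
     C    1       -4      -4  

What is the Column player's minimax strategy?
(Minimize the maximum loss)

Column should play Y, value = 2

Work:
Column player minimizes Row's maximum payoff:
Column X: max payoff to Row = 6
Column Y: max payoff to Row = 2
Column Z: max payoff to Row = 4
Minimum is 2, achieved by column Y.
Minimax strategy: Y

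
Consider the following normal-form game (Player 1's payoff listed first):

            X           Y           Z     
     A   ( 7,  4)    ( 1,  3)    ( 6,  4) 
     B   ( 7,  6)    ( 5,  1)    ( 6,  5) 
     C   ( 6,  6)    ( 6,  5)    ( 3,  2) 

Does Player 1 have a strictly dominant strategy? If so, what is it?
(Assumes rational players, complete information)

No strictly dominant strategy exists for Player 1

Work:
A strategy strictly dominates another if it gives a strictly higher payoff against every opponent action. Compare each pair of P1's strategies column-by-column:
  A vs B: [7 vs 7, 1 vs 5, 6 vs 6] → A does not strictly dominate B (column X: 7 ≤ 7)
  A vs C: [7 vs 6, 1 vs 6, 6 vs 3] → A does not strictly dominate C (column Y: 1 ≤ 6)
  B vs A: [7 vs 7, 5 vs 1, 6 vs 6] → B does not strictly dominate A (column X: 7 ≤ 7)
  B vs C: [7 vs 6, 5 vs 6, 6 vs 3] → B does not strictly dominate C (column Y: 5 ≤ 6)
  C vs A: [6 vs 7, 6 vs 1, 3 vs 6] → C does not strictly dominate A (column X: 6 ≤ 7)
  C vs B: [6 vs 7, 6 vs 5, 3 vs 6] → C does not strictly dominate B (column X: 6 ≤ 7)
No single strategy strictly dominates all others → no strictly dominant strategy.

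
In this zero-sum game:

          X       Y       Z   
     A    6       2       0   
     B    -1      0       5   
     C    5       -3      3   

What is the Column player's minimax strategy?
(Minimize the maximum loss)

Column should play Y, value = 2

Work:
Column player minimizes Row's maximum payoff:
Column X: max payoff to Row = 6
Column Y: max payoff to Row = 2
Column Z: max payoff to Row = 5
Minimum is 2, achieved by column Y.
Minimax strategy: Y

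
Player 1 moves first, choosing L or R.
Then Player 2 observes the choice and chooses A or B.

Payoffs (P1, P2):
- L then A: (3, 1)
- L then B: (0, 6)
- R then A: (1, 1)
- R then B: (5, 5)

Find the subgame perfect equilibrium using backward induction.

P1 plays R, P2 plays B after L and B after R; Payoff (5, 5)

Work:
Backward induction:
After L: P2 chooses B → P1 gets 0
After R: P2 chooses B → P1 gets 5
P1 chooses R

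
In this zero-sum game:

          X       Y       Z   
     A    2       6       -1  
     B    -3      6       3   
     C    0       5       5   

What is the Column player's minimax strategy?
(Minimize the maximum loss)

Column should play X, value = 2

Work:
Column player minimizes Row's maximum payoff:
Column X: max payoff to Row = 2
Column Y: max payoff to Row = 6
Column Z: max payoff to Row = 5
Minimum is 2, achieved by column X.
Minimax strategy: X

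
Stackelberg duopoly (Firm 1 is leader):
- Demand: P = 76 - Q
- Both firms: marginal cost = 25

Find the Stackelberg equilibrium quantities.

q₁* (leader) = 25.5, q₂* (follower) = 12.75

Work:
Follower's reaction: q₂ = (a - c - q₁)/2
Leader substitutes: π₁ = q₁·(a - q₁ - (a-c-q₁)/2 - c)
FOC: q₁* = (76 - 25)/2 = 25.50
Then: q₂* = (76 - 25 - 25.5)/2 = 12.75
Leader has first-mover advantage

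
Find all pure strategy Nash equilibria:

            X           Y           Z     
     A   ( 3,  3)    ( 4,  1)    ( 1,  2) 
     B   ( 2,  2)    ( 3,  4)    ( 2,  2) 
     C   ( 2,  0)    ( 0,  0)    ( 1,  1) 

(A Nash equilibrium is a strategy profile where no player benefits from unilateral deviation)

Nash equilibrium: (A, X)

Work:
Best responses:
  P1 vs X: payoffs [3, 2, 2] → best response A (payoff 3)
  P1 vs Y: payoffs [4, 3, 0] → best response A (payoff 4)
  P1 vs Z: payoffs [1, 2, 1] → best response B (payoff 2)
  P2 vs A: payoffs [3, 1, 2] → best response X (payoff 3)
  P2 vs B: payoffs [2, 4, 2] → best response Y (payoff 4)
  P2 vs C: payoffs [0, 0, 1] → best response Z (payoff 1)
Mutual best responses: (A,X) → Nash equilibria.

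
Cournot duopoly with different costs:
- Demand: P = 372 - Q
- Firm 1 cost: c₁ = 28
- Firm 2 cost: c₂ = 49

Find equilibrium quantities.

q₁* = 121.67, q₂* = 100.67

Work:
Reaction: q₁ = (372 - 28 - q₂)/2
Reaction: q₂ = (372 - 49 - q₁)/2
Solve simultaneously:
q₁* = (372 - 2×28 + 49)/3 = 121.67
q₂* = (372 - 2×49 + 28)/3 = 100.67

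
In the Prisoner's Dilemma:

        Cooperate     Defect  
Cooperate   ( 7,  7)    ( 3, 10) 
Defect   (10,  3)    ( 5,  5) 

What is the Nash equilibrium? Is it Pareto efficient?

(Defect, Defect) is NE; not Pareto efficient

Work:
Defect dominates Cooperate for both players:
If P2 cooperates: Defect (10) > Cooperate (7)
If P2 defects: Defect (5) > Cooperate (3)
NE: (Defect, Defect) with payoff (5, 5)
But (Cooperate, Cooperate) = (7, 7) Pareto dominates (5, 5)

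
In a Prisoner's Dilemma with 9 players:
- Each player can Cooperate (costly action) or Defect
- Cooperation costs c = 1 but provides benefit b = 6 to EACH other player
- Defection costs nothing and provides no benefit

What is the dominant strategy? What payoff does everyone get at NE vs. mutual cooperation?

Dominant: Defect; NE payoff = 0; Coop payoff = 47

Work:
Defect dominates (saves cost c = 1, benefit to others is external)
NE: All defect → everyone gets 0
If all cooperate: each receives (8)×6 - 1 = 47
Social dilemma: 47 > 0 but NE gives 0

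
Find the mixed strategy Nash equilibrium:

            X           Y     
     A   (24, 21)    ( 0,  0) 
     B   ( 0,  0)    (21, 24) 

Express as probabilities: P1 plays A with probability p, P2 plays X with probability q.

p = 0.5333, q = 0.4667

Work:
Find probabilities that make opponent indifferent:
P2 chooses q to make P1 indifferent between A and B
P1 chooses p to make P2 indifferent between X and Y
Mixed NE: P1 plays (A: 0.5333, B: 0.4667), P2 plays (X: 0.4667, Y: 0.5333)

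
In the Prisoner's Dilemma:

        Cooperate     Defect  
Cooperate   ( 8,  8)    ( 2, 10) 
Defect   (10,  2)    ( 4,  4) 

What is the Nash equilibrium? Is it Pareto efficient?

(Defect, Defect) is NE; not Pareto efficient

Work:
Defect dominates Cooperate for both players:
If P2 cooperates: Defect (10) > Cooperate (8)
If P2 defects: Defect (4) > Cooperate (2)
NE: (Defect, Defect) with payoff (4, 4)
But (Cooperate, Cooperate) = (8, 8) Pareto dominates (4, 4)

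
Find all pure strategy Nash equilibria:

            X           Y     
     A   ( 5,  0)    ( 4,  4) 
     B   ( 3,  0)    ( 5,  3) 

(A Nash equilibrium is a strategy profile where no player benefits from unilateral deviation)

Nash equilibrium: (B, Y)

Work:
Best responses:
  P1 vs X: payoffs [5, 3] → best response A (payoff 5)
  P1 vs Y: payoffs [4, 5] → best response B (payoff 5)
  P2 vs A: payoffs [0, 4] → best response Y (payoff 4)
  P2 vs B: payoffs [0, 3] → best response Y (payoff 3)
Mutual best responses: (B,Y) → Nash equilibria.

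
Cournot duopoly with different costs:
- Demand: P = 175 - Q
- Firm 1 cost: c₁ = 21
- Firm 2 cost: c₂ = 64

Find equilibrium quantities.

q₁* = 65.67, q₂* = 22.67

Work:
Reaction: q₁ = (175 - 21 - q₂)/2
Reaction: q₂ = (175 - 64 - q₁)/2
Solve simultaneously:
q₁* = (175 - 2×21 + 64)/3 = 65.67
q₂* = (175 - 2×64 + 21)/3 = 22.67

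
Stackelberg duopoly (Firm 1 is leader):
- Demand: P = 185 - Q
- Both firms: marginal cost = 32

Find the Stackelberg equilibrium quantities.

q₁* (leader) = 76.5, q₂* (follower) = 38.25

Work:
Follower's reaction: q₂ = (a - c - q₁)/2
Leader substitutes: π₁ = q₁·(a - q₁ - (a-c-q₁)/2 - c)
FOC: q₁* = (185 - 32)/2 = 76.50
Then: q₂* = (185 - 32 - 76.5)/2 = 38.25
Leader has first-mover advantage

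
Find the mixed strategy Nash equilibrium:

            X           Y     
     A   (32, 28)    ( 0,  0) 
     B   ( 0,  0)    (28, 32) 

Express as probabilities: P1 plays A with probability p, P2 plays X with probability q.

p = 0.5333, q = 0.4667

Work:
Find probabilities that make opponent indifferent:
P2 chooses q to make P1 indifferent between A and B
P1 chooses p to make P2 indifferent between X and Y
Mixed NE: P1 plays (A: 0.5333, B: 0.4667), P2 plays (X: 0.4667, Y: 0.5333)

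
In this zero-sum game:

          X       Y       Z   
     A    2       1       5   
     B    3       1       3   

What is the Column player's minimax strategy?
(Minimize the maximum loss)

Column should play Y, value = 1

Work:
Column player minimizes Row's maximum payoff:
Column X: max payoff to Row = 3
Column Y: max payoff to Row = 1
Column Z: max payoff to Row = 5
Minimum is 1, achieved by column Y.
Minimax strategy: Y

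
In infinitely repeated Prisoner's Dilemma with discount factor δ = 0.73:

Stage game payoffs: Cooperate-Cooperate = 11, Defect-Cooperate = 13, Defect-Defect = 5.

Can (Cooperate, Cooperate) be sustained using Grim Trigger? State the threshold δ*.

δ* = 0.25; since δ = 0.73 ≥ 0.25, cooperation can be sustained

Work:
For Grim Trigger:
Cooperate forever: 11/(1-δ)
Defect then punished: 13 + 5·δ/(1-δ)
Need: 11/(1-δ) ≥ 13 + 5·δ/(1-δ)
Solving: δ ≥ (T-R)/(T-P) = (13-11)/(13-5) = 0.25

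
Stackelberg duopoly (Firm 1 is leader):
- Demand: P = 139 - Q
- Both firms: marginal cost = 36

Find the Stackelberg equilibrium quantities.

q₁* (leader) = 51.5, q₂* (follower) = 25.75

Work:
Follower's reaction: q₂ = (a - c - q₁)/2
Leader substitutes: π₁ = q₁·(a - q₁ - (a-c-q₁)/2 - c)
FOC: q₁* = (139 - 36)/2 = 51.50
Then: q₂* = (139 - 36 - 51.5)/2 = 25.75
Leader has first-mover advantage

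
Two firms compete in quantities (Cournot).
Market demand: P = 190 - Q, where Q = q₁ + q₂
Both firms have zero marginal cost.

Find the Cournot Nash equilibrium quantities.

q₁* = q₂* = 63.33; P* = 63.33

Work:
Profit: π_i = P·q_i = (a - q_i - q_j)·q_i
FOC: ∂π_i/∂q_i = a - 2q_i - q_j = 0
Reaction function: q_i = (190 - q_j)/2
Symmetry: q* = 190/3 = 63.33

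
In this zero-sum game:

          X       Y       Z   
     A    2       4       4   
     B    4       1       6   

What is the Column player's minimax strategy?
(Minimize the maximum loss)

Column should play X or Y (all achieve the minimum), value = 4

Work:
Column player minimizes Row's maximum payoff:
Column X: max payoff to Row = 4
Column Y: max payoff to Row = 4
Column Z: max payoff to Row = 6
Minimum is 4, achieved by columns X, Y (tied).
Each of X or Y is a minimax strategy.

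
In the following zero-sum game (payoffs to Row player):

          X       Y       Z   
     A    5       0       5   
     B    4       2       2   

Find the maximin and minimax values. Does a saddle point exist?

Maximin = 2, Minimax = 2, Saddle: True

Work:
Row minimums: [0, 2] → maximin = 2
Column maximums: [5, 2, 5] → minimax = 2
Saddle point exists! Game value = 2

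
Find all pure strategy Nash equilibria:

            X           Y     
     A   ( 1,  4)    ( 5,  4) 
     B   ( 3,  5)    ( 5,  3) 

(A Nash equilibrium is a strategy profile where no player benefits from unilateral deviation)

Nash equilibrium: (A, Y), (B, X)

Work:
Best responses:
  P1 vs X: payoffs [1, 3] → best response B (payoff 3)
  P1 vs Y: payoffs [5, 5] → best response A/B (payoff 5)
  P2 vs A: payoffs [4, 4] → best response X/Y (payoff 4)
  P2 vs B: payoffs [5, 3] → best response X (payoff 5)
Mutual best responses: (A,Y), (B,X) → Nash equilibria.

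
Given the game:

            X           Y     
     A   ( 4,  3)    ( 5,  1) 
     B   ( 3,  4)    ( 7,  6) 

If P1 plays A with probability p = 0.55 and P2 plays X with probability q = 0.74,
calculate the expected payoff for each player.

E[P1] = 4.161, E[P2] = 3.398

Work:
E[P1] = p·q·π₁(A,X) + p·(1-q)·π₁(A,Y) + (1-p)·q·π₁(B,X) + (1-p)·(1-q)·π₁(B,Y)
= 0.55·0.74·4 + 0.55·0.26·5 + 0.45·0.74·3 + 0.45·0.26·7
= 4.161

E[P2] = 3.398 (similar calculation)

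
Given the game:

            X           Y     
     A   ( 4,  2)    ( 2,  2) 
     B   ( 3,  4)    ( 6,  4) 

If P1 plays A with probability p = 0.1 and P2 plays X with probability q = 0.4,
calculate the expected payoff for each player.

E[P1] = 4.6, E[P2] = 3.8

Work:
E[P1] = p·q·π₁(A,X) + p·(1-q)·π₁(A,Y) + (1-p)·q·π₁(B,X) + (1-p)·(1-q)·π₁(B,Y)
= 0.1·0.4·4 + 0.1·0.6·2 + 0.9·0.4·3 + 0.9·0.6·6
= 4.6

E[P2] = 3.8 (similar calculation)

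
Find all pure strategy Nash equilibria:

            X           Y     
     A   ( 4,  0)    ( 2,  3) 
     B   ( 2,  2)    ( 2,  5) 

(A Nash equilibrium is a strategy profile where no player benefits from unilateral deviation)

Nash equilibrium: (A, Y), (B, Y)

Work:
Best responses:
  P1 vs X: payoffs [4, 2] → best response A (payoff 4)
  P1 vs Y: payoffs [2, 2] → best response A/B (payoff 2)
  P2 vs A: payoffs [0, 3] → best response Y (payoff 3)
  P2 vs B: payoffs [2, 5] → best response Y (payoff 5)
Mutual best responses: (A,Y), (B,Y) → Nash equilibria.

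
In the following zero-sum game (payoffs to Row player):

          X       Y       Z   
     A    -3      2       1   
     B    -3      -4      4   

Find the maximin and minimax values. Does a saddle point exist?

Maximin = -3, Minimax = -3, Saddle: True

Work:
Row minimums: [-3, -4] → maximin = -3
Column maximums: [-3, 2, 4] → minimax = -3
Saddle point exists! Game value = -3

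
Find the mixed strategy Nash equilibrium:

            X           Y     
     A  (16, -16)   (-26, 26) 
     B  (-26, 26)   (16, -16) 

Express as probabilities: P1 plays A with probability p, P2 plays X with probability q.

p = 0.5, q = 0.5

Work:
Find probabilities that make opponent indifferent:
P2 chooses q to make P1 indifferent between A and B
P1 chooses p to make P2 indifferent between X and Y
Mixed NE: P1 plays (A: 0.5, B: 0.5), P2 plays (X: 0.5, Y: 0.5)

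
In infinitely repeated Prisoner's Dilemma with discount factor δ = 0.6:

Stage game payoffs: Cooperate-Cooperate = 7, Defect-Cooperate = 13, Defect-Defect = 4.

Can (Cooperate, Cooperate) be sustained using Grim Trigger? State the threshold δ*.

δ* = 0.6667; since δ = 0.6 < 0.6667, cooperation cannot be sustained

Work:
For Grim Trigger:
Cooperate forever: 7/(1-δ)
Defect then punished: 13 + 4·δ/(1-δ)
Need: 7/(1-δ) ≥ 13 + 4·δ/(1-δ)
Solving: δ ≥ (T-R)/(T-P) = (13-7)/(13-4) = 0.6667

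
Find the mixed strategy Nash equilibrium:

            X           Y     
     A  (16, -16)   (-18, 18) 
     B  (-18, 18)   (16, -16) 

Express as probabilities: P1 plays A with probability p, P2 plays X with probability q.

p = 0.5, q = 0.5

Work:
Find probabilities that make opponent indifferent:
P2 chooses q to make P1 indifferent between A and B
P1 chooses p to make P2 indifferent between X and Y
Mixed NE: P1 plays (A: 0.5, B: 0.5), P2 plays (X: 0.5, Y: 0.5)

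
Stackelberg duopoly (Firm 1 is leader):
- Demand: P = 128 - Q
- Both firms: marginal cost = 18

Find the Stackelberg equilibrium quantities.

q₁* (leader) = 55.0, q₂* (follower) = 27.5

Work:
Follower's reaction: q₂ = (a - c - q₁)/2
Leader substitutes: π₁ = q₁·(a - q₁ - (a-c-q₁)/2 - c)
FOC: q₁* = (128 - 18)/2 = 55.00
Then: q₂* = (128 - 18 - 55.0)/2 = 27.50
Leader has first-mover advantage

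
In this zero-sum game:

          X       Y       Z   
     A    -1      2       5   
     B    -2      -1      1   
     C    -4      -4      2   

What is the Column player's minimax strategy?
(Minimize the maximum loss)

Column should play X, value = -1

Work:
Column player minimizes Row's maximum payoff:
Column X: max payoff to Row = -1
Column Y: max payoff to Row = 2
Column Z: max payoff to Row = 5
Minimum is -1, achieved by column X.
Minimax strategy: X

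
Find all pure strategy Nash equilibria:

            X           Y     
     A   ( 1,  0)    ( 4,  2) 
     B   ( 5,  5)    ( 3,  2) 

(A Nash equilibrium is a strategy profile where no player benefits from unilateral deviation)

Nash equilibrium: (A, Y), (B, X)

Work:
Best responses:
  P1 vs X: payoffs [1, 5] → best response B (payoff 5)
  P1 vs Y: payoffs [4, 3] → best response A (payoff 4)
  P2 vs A: payoffs [0, 2] → best response Y (payoff 2)
  P2 vs B: payoffs [5, 2] → best response X (payoff 5)
Mutual best responses: (A,Y), (B,X) → Nash equilibria.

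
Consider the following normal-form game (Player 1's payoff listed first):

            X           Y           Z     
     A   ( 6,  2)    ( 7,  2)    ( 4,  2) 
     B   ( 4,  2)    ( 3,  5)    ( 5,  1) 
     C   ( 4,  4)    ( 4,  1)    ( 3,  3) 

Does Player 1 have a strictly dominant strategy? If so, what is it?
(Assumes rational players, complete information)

No strictly dominant strategy exists for Player 1

Work:
A strategy strictly dominates another if it gives a strictly higher payoff against every opponent action. Compare each pair of P1's strategies column-by-column:
  A vs B: [6 vs 4, 7 vs 3, 4 vs 5] → A does not strictly dominate B (column Z: 4 ≤ 5)
  A vs C: [6 vs 4, 7 vs 4, 4 vs 3] → A strictly dominates C
  B vs A: [4 vs 6, 3 vs 7, 5 vs 4] → B does not strictly dominate A (column X: 4 ≤ 6)
  B vs C: [4 vs 4, 3 vs 4, 5 vs 3] → B does not strictly dominate C (column X: 4 ≤ 4)
  C vs A: [4 vs 6, 4 vs 7, 3 vs 4] → C does not strictly dominate A (column X: 4 ≤ 6)
  C vs B: [4 vs 4, 4 vs 3, 3 vs 5] → C does not strictly dominate B (column X: 4 ≤ 4)
No single strategy strictly dominates all others → no strictly dominant strategy.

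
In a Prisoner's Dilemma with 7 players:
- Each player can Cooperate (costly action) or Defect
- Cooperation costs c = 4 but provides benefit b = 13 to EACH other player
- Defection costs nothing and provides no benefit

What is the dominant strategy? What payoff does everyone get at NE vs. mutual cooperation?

Dominant: Defect; NE payoff = 0; Coop payoff = 74

Work:
Defect dominates (saves cost c = 4, benefit to others is external)
NE: All defect → everyone gets 0
If all cooperate: each receives (6)×13 - 4 = 74
Social dilemma: 74 > 0 but NE gives 0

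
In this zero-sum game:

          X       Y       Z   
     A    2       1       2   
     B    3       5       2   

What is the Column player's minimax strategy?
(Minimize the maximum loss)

Column should play Z, value = 2

Work:
Column player minimizes Row's maximum payoff:
Column X: max payoff to Row = 3
Column Y: max payoff to Row = 5
Column Z: max payoff to Row = 2
Minimum is 2, achieved by column Z.
Minimax strategy: Z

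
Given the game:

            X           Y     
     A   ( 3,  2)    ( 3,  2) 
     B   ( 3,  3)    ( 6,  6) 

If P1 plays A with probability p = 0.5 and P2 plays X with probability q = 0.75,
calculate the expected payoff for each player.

E[P1] = 3.375, E[P2] = 2.875

Work:
E[P1] = p·q·π₁(A,X) + p·(1-q)·π₁(A,Y) + (1-p)·q·π₁(B,X) + (1-p)·(1-q)·π₁(B,Y)
= 0.5·0.75·3 + 0.5·0.25·3 + 0.5·0.75·3 + 0.5·0.25·6
= 3.375

E[P2] = 2.875 (similar calculation)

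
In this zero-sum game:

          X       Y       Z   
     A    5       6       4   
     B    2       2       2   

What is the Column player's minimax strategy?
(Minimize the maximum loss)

Column should play Z, value = 4

Work:
Column player minimizes Row's maximum payoff:
Column X: max payoff to Row = 5
Column Y: max payoff to Row = 6
Column Z: max payoff to Row = 4
Minimum is 4, achieved by column Z.
Minimax strategy: Z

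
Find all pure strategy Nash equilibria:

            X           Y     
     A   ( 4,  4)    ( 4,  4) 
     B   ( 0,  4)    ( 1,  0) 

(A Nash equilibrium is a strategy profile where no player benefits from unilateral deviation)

Nash equilibrium: (A, X), (A, Y)

Work:
Best responses:
  P1 vs X: payoffs [4, 0] → best response A (payoff 4)
  P1 vs Y: payoffs [4, 1] → best response A (payoff 4)
  P2 vs A: payoffs [4, 4] → best response X/Y (payoff 4)
  P2 vs B: payoffs [4, 0] → best response X (payoff 4)
Mutual best responses: (A,X), (A,Y) → Nash equilibria.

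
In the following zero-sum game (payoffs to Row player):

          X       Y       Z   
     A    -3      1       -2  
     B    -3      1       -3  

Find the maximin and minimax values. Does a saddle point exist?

Maximin = -3, Minimax = -3, Saddle: True

Work:
Row minimums: [-3, -3] → maximin = -3
Column maximums: [-3, 1, -2] → minimax = -3
Saddle point exists! Game value = -3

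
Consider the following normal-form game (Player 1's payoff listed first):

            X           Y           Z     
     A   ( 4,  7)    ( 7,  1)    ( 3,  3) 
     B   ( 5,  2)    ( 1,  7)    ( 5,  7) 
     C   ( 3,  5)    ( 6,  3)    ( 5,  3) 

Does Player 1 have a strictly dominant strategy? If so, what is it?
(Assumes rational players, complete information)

No strictly dominant strategy exists for Player 1

Work:
A strategy strictly dominates another if it gives a strictly higher payoff against every opponent action. Compare each pair of P1's strategies column-by-column:
  A vs B: [4 vs 5, 7 vs 1, 3 vs 5] → A does not strictly dominate B (column X: 4 ≤ 5)
  A vs C: [4 vs 3, 7 vs 6, 3 vs 5] → A does not strictly dominate C (column Z: 3 ≤ 5)
  B vs A: [5 vs 4, 1 vs 7, 5 vs 3] → B does not strictly dominate A (column Y: 1 ≤ 7)
  B vs C: [5 vs 3, 1 vs 6, 5 vs 5] → B does not strictly dominate C (column Y: 1 ≤ 6)
  C vs A: [3 vs 4, 6 vs 7, 5 vs 3] → C does not strictly dominate A (column X: 3 ≤ 4)
  C vs B: [3 vs 5, 6 vs 1, 5 vs 5] → C does not strictly dominate B (column X: 3 ≤ 5)
No single strategy strictly dominates all others → no strictly dominant strategy.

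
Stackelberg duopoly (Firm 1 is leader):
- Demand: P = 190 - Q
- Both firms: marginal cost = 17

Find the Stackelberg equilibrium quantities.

q₁* (leader) = 86.5, q₂* (follower) = 43.25

Work:
Follower's reaction: q₂ = (a - c - q₁)/2
Leader substitutes: π₁ = q₁·(a - q₁ - (a-c-q₁)/2 - c)
FOC: q₁* = (190 - 17)/2 = 86.50
Then: q₂* = (190 - 17 - 86.5)/2 = 43.25
Leader has first-mover advantage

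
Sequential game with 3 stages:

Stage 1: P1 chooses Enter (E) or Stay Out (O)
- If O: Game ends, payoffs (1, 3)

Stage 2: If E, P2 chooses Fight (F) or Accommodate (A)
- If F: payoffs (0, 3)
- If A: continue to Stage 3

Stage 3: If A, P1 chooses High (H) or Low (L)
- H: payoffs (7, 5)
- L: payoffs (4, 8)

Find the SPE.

SPE: (E, A, H); Outcome (7, 5)

Work:
Stage 3: P1 chooses H (7 vs 4)
Stage 2: P2: F->3, A->5 (anticipating H). Choose A
Stage 1: P1: O->1, E->7 (anticipating A, H). Choose E
SPE path: E -> A -> H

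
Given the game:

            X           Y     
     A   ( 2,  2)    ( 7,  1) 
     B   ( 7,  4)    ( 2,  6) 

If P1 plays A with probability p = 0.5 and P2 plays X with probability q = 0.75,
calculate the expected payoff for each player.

E[P1] = 4.5, E[P2] = 3.125

Work:
E[P1] = p·q·π₁(A,X) + p·(1-q)·π₁(A,Y) + (1-p)·q·π₁(B,X) + (1-p)·(1-q)·π₁(B,Y)
= 0.5·0.75·2 + 0.5·0.25·7 + 0.5·0.75·7 + 0.5·0.25·2
= 4.5

E[P2] = 3.125 (similar calculation)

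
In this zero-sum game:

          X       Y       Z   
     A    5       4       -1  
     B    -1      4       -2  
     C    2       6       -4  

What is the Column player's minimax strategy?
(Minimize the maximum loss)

Column should play Z, value = -1

Work:
Column player minimizes Row's maximum payoff:
Column X: max payoff to Row = 5
Column Y: max payoff to Row = 6
Column Z: max payoff to Row = -1
Minimum is -1, achieved by column Z.
Minimax strategy: Z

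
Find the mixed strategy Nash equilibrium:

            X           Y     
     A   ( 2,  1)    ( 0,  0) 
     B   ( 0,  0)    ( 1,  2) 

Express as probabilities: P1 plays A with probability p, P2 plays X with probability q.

p = 0.6667, q = 0.3333

Work:
Find probabilities that make opponent indifferent:
P2 chooses q to make P1 indifferent between A and B
P1 chooses p to make P2 indifferent between X and Y
Mixed NE: P1 plays (A: 0.6667, B: 0.3333), P2 plays (X: 0.3333, Y: 0.6667)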